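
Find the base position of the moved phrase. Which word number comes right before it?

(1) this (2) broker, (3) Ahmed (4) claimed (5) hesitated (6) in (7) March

The displaced element is "this broker" (word 2).
It is linked across 1 clause boundary (Ø).
It functions as the subject of "hesitated", so the gap sits immediately after word 4 ("claimed").
Base order: Ahmed claimed that this broker hesitated in March.

4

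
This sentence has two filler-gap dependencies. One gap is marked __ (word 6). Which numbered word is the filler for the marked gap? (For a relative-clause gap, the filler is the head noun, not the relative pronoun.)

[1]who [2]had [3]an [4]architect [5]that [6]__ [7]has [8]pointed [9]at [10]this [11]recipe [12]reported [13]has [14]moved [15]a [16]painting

4

The marked gap is inside the relative clause, the subject of "pointed".
Its filler is the head noun "architect" (via "that"), at word 4.
(The other dependency links word 1 to a gap after word 12.)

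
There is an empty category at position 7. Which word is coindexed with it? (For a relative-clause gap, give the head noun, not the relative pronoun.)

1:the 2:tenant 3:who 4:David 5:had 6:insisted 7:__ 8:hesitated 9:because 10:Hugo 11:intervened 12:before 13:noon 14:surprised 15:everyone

2

The gap at 7 is the subject of "hesitated", inside a relative clause.
The relative pronoun is "who" (word 3); it is bound by the head noun immediately before it.
Its filler is the head noun "tenant", at word 2.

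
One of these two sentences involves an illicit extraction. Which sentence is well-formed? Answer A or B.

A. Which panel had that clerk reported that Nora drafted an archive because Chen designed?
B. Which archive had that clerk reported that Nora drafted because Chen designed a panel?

B

In A, the wh-phrase is extracted from inside an adjunct island (introduced by "because"), which blocks movement.
In B, the extraction path crosses only that-complement boundaries, which are transparent.
So B is grammatical.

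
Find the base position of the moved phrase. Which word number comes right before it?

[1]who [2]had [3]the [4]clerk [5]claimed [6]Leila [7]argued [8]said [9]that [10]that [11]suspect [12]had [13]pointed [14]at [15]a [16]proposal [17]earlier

The displaced element is "who" (word 1).
It is linked across 2 clause boundaries (Ø → Ø).
It functions as the subject of "said", so the gap sits immediately after word 7 ("argued").
Base order: The clerk had claimed Leila argued that who said that that suspect had pointed at a proposal earlier.

7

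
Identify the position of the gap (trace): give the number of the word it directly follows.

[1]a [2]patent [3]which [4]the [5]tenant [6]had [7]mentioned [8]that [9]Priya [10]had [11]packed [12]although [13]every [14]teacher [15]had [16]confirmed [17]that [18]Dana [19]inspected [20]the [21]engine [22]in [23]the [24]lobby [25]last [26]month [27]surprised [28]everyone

11

The displaced element is "a patent" (word 2).
It is linked across 1 clause boundary (that).
It functions as the direct object of "packed", so the gap sits immediately after word 11 ("packed").
Base order: The tenant had mentioned that Priya had packed a patent although every teacher had confirmed that Dana inspected the engine in the lobby last month.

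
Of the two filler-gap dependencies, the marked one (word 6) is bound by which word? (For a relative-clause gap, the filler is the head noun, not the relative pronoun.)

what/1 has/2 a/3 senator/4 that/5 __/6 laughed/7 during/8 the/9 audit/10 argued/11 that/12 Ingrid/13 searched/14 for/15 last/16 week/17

The marked gap is inside the relative clause, the subject of "laughed".
Its filler is the head noun "senator" (via "that"), at word 4.
(The other dependency links word 1 to a gap after word 15.)

4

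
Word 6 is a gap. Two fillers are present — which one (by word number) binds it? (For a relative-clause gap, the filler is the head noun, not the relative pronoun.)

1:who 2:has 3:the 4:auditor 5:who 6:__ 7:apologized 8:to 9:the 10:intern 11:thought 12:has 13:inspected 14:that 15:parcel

4

The marked gap is inside the relative clause, the subject of "apologized".
Its filler is the head noun "auditor" (via "who"), at word 4.
(The other dependency links word 1 to a gap after word 11.)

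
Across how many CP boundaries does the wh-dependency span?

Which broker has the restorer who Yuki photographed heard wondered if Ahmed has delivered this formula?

1

"which broker" is extracted from the subject of "wondered".
Boundaries crossed, outermost first: [Ø] — 1 in total.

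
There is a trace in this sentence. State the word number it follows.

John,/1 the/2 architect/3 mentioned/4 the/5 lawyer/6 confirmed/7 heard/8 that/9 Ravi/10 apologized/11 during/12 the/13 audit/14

The displaced element is "John" (word 1).
It is linked across 2 clause boundaries (Ø → Ø).
It functions as the subject of "heard", so the gap sits immediately after word 7 ("confirmed").
Base order: The architect mentioned the lawyer confirmed John heard that Ravi apologized during the audit.

7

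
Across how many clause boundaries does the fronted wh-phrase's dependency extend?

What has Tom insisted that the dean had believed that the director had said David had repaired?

"what" is extracted from the object of "repaired".
Boundaries crossed, outermost first: [that], [that], [Ø] — 3 in total.

3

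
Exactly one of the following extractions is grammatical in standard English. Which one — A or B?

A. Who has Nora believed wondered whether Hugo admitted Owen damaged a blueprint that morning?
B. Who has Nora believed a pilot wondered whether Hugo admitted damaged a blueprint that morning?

In B, the wh-phrase is extracted from inside a wh-island (introduced by "whether"), which blocks movement.
In A, the extraction path crosses only that-complement boundaries, which are transparent.
So A is grammatical.

A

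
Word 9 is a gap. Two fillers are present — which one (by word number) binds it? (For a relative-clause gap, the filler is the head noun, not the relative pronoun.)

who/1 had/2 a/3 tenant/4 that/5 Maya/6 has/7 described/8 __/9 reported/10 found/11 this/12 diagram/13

4

The marked gap is inside the relative clause, the direct object of "described".
Its filler is the head noun "tenant" (via "that"), at word 4.
(The other dependency links word 1 to a gap after word 10.)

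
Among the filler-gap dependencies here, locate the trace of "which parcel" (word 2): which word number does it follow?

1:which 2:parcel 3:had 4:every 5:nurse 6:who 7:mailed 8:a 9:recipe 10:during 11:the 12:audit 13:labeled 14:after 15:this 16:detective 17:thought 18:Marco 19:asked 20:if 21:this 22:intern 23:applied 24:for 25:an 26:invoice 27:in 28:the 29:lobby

The displaced element is "which parcel" (word 2).
It functions as the direct object of "labeled", so the gap sits immediately after word 13 ("labeled").
Base order: Every nurse who mailed a recipe during the audit had labeled which parcel after this detective thought Marco asked if this intern applied for an invoice in the lobby.

13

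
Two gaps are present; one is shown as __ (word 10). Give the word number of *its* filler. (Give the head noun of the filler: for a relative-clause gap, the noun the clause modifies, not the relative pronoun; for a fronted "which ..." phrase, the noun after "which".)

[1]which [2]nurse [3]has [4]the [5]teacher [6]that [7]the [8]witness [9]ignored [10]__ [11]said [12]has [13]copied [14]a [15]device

5

The marked gap is inside the relative clause, the direct object of "ignored".
Its filler is the head noun "teacher" (via "that"), at word 5.
(The other dependency links word 2 to a gap after word 11.)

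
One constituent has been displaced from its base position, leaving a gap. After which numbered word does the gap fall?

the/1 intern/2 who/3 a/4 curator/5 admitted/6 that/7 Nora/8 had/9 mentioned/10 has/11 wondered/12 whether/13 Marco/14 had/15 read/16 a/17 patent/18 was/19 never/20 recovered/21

The displaced element is "the intern" (word 2).
It is linked across 2 clause boundaries (that → Ø).
It functions as the subject of "wondered", so the gap sits immediately after word 10 ("mentioned").
Base order: A curator admitted that Nora had mentioned that the intern has wondered whether Marco had read a patent.

10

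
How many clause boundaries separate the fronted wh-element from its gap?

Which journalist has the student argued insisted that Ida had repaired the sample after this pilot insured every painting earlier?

"which journalist" is extracted from the subject of "insisted".
Boundaries crossed, outermost first: [Ø] — 1 in total.

1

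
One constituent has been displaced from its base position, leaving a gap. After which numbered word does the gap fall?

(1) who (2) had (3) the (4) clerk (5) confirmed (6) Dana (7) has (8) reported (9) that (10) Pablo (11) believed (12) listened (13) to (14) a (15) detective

The displaced element is "who" (word 1).
It is linked across 3 clause boundaries (Ø → that → Ø).
It functions as the subject of "listened", so the gap sits immediately after word 11 ("believed").
Base order: The clerk had confirmed Dana has reported that Pablo believed that who listened to a detective.

11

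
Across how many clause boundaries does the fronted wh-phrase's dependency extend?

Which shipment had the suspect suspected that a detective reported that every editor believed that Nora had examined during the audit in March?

3

"which shipment" is extracted from the object of "examined".
Boundaries crossed, outermost first: [that], [that], [that] — 3 in total.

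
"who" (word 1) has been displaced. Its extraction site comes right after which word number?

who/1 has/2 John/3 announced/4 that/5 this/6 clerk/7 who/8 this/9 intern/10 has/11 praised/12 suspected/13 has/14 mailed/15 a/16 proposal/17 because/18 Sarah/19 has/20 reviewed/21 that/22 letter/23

The displaced element is "who" (word 1).
It is linked across 2 clause boundaries (that → Ø).
It functions as the subject of "mailed", so the gap sits immediately after word 13 ("suspected").
Base order: John has announced that this clerk who this intern has praised suspected that who has mailed a proposal because Sarah has reviewed that letter.

13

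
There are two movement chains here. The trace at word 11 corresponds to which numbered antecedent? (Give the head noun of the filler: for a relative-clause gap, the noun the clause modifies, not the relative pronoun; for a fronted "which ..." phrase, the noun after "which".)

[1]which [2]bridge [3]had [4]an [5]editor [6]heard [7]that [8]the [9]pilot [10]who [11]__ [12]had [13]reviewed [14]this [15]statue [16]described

9

The marked gap is inside the relative clause, the subject of "reviewed".
Its filler is the head noun "pilot" (via "who"), at word 9.
(The other dependency links word 2 to a gap after word 16.)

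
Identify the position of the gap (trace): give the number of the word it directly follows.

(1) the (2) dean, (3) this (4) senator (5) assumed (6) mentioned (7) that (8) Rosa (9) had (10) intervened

5

The displaced element is "the dean" (word 2).
It is linked across 1 clause boundary (Ø).
It functions as the subject of "mentioned", so the gap sits immediately after word 5 ("assumed").
Base order: This senator assumed the dean mentioned that Rosa had intervened.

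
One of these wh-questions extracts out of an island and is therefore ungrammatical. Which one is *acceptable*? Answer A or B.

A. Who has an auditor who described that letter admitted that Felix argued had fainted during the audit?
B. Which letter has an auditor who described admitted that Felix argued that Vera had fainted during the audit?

In B, the wh-phrase is extracted from inside a complex-NP island (relative clause) (introduced by "who"), which blocks movement.
In A, the extraction path crosses only that-complement boundaries, which are transparent.
So A is grammatical.

A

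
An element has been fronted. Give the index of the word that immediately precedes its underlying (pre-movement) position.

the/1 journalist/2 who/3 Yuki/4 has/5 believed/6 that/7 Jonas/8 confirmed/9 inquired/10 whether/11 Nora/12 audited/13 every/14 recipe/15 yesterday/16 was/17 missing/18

The displaced element is "the journalist" (word 2).
It is linked across 2 clause boundaries (that → Ø).
It functions as the subject of "inquired", so the gap sits immediately after word 9 ("confirmed").
Base order: Yuki has believed that Jonas confirmed that the journalist inquired whether Nora audited every recipe yesterday.

9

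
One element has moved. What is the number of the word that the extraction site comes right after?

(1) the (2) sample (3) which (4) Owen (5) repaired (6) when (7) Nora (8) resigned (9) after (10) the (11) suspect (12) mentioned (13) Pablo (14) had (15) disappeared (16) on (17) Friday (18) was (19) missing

The displaced element is "the sample" (word 2).
It functions as the direct object of "repaired", so the gap sits immediately after word 5 ("repaired").
Base order: Owen repaired the sample when Nora resigned after the suspect mentioned Pablo had disappeared on Friday.

5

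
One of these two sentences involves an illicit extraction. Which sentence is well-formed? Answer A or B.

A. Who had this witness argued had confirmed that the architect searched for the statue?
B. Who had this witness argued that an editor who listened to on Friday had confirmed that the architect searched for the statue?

In B, the wh-phrase is extracted from inside a complex-NP island (relative clause) (introduced by "who"), which blocks movement.
In A, the extraction path crosses only that-complement boundaries, which are transparent.
So A is grammatical.

A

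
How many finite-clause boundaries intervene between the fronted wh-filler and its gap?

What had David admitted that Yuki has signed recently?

"what" is extracted from the object of "signed".
Boundaries crossed, outermost first: [that] — 1 in total.

1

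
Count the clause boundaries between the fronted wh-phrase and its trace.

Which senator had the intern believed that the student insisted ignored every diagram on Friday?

"which senator" is extracted from the subject of "ignored".
Boundaries crossed, outermost first: [that], [Ø] — 2 in total.

2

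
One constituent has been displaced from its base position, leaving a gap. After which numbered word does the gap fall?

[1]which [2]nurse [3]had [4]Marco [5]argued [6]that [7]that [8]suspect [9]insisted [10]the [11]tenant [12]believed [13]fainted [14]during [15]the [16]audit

12

The displaced element is "which nurse" (word 2).
It is linked across 3 clause boundaries (that → Ø → Ø).
It functions as the subject of "fainted", so the gap sits immediately after word 12 ("believed").
Base order: Marco had argued that that suspect insisted the tenant believed that which nurse fainted during the audit.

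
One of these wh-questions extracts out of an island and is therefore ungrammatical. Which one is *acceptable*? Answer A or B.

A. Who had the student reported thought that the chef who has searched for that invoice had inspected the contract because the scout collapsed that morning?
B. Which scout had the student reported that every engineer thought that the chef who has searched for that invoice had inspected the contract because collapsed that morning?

A

In B, the wh-phrase is extracted from inside an adjunct island (introduced by "because"), which blocks movement.
In A, the extraction path crosses only that-complement boundaries, which are transparent.
So A is grammatical.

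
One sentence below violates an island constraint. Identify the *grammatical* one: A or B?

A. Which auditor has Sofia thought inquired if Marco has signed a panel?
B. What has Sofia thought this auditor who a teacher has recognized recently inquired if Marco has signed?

In B, the wh-phrase is extracted from inside a wh-island (introduced by "if"), which blocks movement.
In A, the extraction path crosses only that-complement boundaries, which are transparent.
So A is grammatical.

A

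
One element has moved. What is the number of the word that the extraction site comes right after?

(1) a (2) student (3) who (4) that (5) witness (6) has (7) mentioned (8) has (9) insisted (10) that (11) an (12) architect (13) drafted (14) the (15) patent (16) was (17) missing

7

The displaced element is "a student" (word 2).
It is linked across 1 clause boundary (Ø).
It functions as the subject of "insisted", so the gap sits immediately after word 7 ("mentioned").
Base order: That witness has mentioned that a student has insisted that an architect drafted the patent.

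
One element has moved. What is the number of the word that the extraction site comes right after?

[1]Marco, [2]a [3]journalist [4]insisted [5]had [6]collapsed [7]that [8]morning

The displaced element is "Marco" (word 1).
It is linked across 1 clause boundary (Ø).
It functions as the subject of "collapsed", so the gap sits immediately after word 4 ("insisted").
Base order: A journalist insisted that Marco had collapsed that morning.

4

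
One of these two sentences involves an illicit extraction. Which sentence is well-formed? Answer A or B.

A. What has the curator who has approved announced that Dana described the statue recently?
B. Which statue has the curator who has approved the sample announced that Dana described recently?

In A, the wh-phrase is extracted from inside a complex-NP island (relative clause) (introduced by "who"), which blocks movement.
In B, the extraction path crosses only that-complement boundaries, which are transparent.
So B is grammatical.

B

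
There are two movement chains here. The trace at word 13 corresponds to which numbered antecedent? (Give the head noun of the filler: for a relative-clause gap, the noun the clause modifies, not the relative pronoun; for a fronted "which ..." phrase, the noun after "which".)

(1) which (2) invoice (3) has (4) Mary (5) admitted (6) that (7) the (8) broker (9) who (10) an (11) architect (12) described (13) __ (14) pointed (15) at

The marked gap is inside the relative clause, the direct object of "described".
Its filler is the head noun "broker" (via "who"), at word 8.
(The other dependency links word 2 to a gap after word 15.)

8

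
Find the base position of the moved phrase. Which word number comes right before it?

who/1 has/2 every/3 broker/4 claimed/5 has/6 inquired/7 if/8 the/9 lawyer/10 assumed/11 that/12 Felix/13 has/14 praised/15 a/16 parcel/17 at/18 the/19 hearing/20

The displaced element is "who" (word 1).
It is linked across 1 clause boundary (Ø).
It functions as the subject of "inquired", so the gap sits immediately after word 5 ("claimed").
Base order: Every broker has claimed that who has inquired if the lawyer assumed that Felix has praised a parcel at the hearing.

5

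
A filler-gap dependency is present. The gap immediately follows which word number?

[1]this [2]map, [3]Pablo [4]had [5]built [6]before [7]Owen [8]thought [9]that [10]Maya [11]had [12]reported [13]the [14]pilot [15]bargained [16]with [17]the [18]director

5

The displaced element is "this map" (word 2).
It functions as the direct object of "built", so the gap sits immediately after word 5 ("built").
Base order: Pablo had built this map before Owen thought that Maya had reported the pilot bargained with the director.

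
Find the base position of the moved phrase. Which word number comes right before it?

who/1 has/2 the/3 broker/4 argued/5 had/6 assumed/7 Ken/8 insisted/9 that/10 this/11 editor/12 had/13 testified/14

The displaced element is "who" (word 1).
It is linked across 1 clause boundary (Ø).
It functions as the subject of "assumed", so the gap sits immediately after word 5 ("argued").
Base order: The broker has argued that who had assumed Ken insisted that this editor had testified.

5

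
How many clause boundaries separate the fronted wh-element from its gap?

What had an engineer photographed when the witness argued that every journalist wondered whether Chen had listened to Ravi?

0

"what" originates inside the matrix clause — no clause boundary is crossed.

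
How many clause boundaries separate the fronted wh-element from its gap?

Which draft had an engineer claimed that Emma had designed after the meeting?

1

"which draft" is extracted from the object of "designed".
Boundaries crossed, outermost first: [that] — 1 in total.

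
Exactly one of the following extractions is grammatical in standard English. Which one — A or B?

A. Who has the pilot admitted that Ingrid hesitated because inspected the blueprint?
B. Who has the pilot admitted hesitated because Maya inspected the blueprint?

In A, the wh-phrase is extracted from inside an adjunct island (introduced by "because"), which blocks movement.
In B, the extraction path crosses only that-complement boundaries, which are transparent.
So B is grammatical.

B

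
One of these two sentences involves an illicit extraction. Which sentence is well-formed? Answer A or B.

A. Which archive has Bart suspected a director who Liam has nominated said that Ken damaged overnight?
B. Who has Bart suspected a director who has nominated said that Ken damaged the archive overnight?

In B, the wh-phrase is extracted from inside a complex-NP island (relative clause) (introduced by "who"), which blocks movement.
In A, the extraction path crosses only that-complement boundaries, which are transparent.
So A is grammatical.

A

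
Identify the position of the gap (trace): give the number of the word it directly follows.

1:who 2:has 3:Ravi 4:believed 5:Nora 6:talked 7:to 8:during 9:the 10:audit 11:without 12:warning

The displaced element is "who" (word 1).
It is linked across 1 clause boundary (Ø).
It functions as the object of the preposition "to" of "talked", so the gap sits immediately after word 7 ("to").
Base order: Ravi has believed Nora talked to who during the audit without warning.

7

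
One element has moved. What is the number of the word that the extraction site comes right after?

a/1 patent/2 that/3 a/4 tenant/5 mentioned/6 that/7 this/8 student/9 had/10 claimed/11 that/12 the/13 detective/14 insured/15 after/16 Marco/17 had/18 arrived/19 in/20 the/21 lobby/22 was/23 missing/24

The displaced element is "a patent" (word 2).
It is linked across 2 clause boundaries (that → that).
It functions as the direct object of "insured", so the gap sits immediately after word 15 ("insured").
Base order: A tenant mentioned that this student had claimed that the detective insured a patent after Marco had arrived in the lobby.

15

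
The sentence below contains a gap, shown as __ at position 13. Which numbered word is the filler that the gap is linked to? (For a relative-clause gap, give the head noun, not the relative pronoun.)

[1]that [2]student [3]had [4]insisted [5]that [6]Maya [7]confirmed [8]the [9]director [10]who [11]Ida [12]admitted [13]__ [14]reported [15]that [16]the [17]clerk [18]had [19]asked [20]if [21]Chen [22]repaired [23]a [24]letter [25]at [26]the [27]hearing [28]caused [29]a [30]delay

The gap at 13 is the subject of "reported", inside a relative clause.
The relative pronoun is "who" (word 10); it is bound by the head noun immediately before it.
Its filler is the head noun "director", at word 9.

9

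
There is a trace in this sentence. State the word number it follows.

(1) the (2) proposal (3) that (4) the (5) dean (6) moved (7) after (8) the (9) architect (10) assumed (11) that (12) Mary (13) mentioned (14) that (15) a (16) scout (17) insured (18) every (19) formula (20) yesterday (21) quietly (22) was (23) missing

The displaced element is "the proposal" (word 2).
It functions as the direct object of "moved", so the gap sits immediately after word 6 ("moved").
Base order: The dean moved the proposal after the architect assumed that Mary mentioned that a scout insured every formula yesterday quietly.

6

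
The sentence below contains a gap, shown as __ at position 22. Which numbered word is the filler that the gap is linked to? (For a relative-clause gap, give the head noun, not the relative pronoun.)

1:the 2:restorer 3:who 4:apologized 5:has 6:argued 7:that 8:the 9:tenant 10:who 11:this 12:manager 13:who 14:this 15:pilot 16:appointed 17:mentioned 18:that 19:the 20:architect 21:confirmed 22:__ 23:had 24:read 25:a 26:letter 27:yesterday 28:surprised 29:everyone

The gap at 22 is the subject of "read", inside a relative clause.
The relative pronoun is "who" (word 10); it is bound by the head noun immediately before it.
Its filler is the head noun "tenant", at word 9.

9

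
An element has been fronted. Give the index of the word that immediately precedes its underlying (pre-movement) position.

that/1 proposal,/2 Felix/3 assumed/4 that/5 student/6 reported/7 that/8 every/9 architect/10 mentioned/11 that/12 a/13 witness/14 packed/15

15

The displaced element is "that proposal" (word 2).
It is linked across 3 clause boundaries (Ø → that → that).
It functions as the direct object of "packed", so the gap sits immediately after word 15 ("packed").
Base order: Felix assumed that student reported that every architect mentioned that a witness packed that proposal.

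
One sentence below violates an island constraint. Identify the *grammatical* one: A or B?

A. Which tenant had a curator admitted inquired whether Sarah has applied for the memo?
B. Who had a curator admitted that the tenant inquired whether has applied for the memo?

A

In B, the wh-phrase is extracted from inside a wh-island (introduced by "whether"), which blocks movement.
In A, the extraction path crosses only that-complement boundaries, which are transparent.
So A is grammatical.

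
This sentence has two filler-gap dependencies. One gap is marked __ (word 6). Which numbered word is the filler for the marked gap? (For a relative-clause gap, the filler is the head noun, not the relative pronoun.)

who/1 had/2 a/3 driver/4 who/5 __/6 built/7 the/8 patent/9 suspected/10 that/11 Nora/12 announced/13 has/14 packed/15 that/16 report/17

4

The marked gap is inside the relative clause, the subject of "built".
Its filler is the head noun "driver" (via "who"), at word 4.
(The other dependency links word 1 to a gap after word 13.)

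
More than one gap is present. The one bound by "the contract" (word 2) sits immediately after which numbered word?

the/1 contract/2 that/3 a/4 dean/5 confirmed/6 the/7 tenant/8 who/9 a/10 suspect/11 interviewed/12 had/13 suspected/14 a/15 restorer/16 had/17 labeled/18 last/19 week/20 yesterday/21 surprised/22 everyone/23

The displaced element is "the contract" (word 2).
It is linked across 2 clause boundaries (Ø → Ø).
It functions as the direct object of "labeled", so the gap sits immediately after word 18 ("labeled").
Base order: A dean confirmed the tenant who a suspect interviewed had suspected a restorer had labeled the contract last week yesterday.

18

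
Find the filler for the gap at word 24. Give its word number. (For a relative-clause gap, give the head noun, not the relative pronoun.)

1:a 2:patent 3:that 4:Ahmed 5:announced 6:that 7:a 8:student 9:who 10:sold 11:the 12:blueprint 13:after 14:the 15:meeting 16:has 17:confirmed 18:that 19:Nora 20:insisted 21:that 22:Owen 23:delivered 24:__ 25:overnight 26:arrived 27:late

The gap at 24 is the object of "delivered", inside a relative clause.
The relative pronoun is "that" (word 3); it is bound by the head noun immediately before it.
Its filler is the head noun "patent", at word 2.

2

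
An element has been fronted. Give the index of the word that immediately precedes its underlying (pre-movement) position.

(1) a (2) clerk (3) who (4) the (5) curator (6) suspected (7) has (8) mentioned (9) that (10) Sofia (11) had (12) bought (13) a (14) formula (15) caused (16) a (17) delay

The displaced element is "a clerk" (word 2).
It is linked across 1 clause boundary (Ø).
It functions as the subject of "mentioned", so the gap sits immediately after word 6 ("suspected").
Base order: The curator suspected that a clerk has mentioned that Sofia had bought a formula.

6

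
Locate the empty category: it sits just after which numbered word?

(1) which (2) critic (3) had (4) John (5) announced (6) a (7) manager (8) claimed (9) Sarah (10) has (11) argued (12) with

12

The displaced element is "which critic" (word 2).
It is linked across 2 clause boundaries (Ø → Ø).
It functions as the object of the preposition "with" of "argued", so the gap sits immediately after word 12 ("with").
Base order: John had announced a manager claimed Sarah has argued with which critic.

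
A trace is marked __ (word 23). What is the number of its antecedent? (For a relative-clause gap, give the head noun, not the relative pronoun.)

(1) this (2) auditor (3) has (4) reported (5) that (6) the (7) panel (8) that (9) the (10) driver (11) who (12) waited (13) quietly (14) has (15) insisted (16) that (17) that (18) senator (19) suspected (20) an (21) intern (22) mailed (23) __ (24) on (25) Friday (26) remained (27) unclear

7

The gap at 23 is the object of "mailed", inside a relative clause.
The relative pronoun is "that" (word 8); it is bound by the head noun immediately before it.
Its filler is the head noun "panel", at word 7.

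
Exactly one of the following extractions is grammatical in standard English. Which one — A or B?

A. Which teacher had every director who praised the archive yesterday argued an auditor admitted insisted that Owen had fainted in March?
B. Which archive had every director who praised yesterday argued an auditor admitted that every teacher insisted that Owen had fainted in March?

A

In B, the wh-phrase is extracted from inside a complex-NP island (relative clause) (introduced by "who"), which blocks movement.
In A, the extraction path crosses only that-complement boundaries, which are transparent.
So A is grammatical.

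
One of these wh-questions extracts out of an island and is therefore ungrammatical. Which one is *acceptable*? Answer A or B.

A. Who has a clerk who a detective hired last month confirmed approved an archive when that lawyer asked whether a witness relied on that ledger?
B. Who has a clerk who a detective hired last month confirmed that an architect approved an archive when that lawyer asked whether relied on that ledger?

In B, the wh-phrase is extracted from inside an adjunct island (introduced by "when"), which blocks movement.
In A, the extraction path crosses only that-complement boundaries, which are transparent.
So A is grammatical.

A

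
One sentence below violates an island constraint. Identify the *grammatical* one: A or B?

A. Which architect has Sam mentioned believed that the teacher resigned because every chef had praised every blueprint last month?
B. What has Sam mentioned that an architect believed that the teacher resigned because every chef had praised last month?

A

In B, the wh-phrase is extracted from inside an adjunct island (introduced by "because"), which blocks movement.
In A, the extraction path crosses only that-complement boundaries, which are transparent.
So A is grammatical.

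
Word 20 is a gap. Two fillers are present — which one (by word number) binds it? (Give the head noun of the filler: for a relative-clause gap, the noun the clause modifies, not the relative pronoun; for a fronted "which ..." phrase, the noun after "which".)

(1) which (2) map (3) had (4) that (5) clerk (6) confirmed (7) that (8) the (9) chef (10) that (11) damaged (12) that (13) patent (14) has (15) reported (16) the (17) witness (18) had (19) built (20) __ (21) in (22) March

2

The marked gap is the direct object of "built".
Its filler is the fronted wh-phrase "which map", at word 2.
(The other dependency links word 9 to a gap after word 10.)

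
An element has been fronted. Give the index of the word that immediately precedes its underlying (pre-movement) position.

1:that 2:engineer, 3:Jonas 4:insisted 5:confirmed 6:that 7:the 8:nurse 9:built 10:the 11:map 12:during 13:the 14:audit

The displaced element is "that engineer" (word 2).
It is linked across 1 clause boundary (Ø).
It functions as the subject of "confirmed", so the gap sits immediately after word 4 ("insisted").
Base order: Jonas insisted that that engineer confirmed that the nurse built the map during the audit.

4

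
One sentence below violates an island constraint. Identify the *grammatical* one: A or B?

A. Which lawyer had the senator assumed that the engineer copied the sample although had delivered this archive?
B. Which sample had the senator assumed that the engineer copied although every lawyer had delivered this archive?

In A, the wh-phrase is extracted from inside an adjunct island (introduced by "although"), which blocks movement.
In B, the extraction path crosses only that-complement boundaries, which are transparent.
So B is grammatical.

B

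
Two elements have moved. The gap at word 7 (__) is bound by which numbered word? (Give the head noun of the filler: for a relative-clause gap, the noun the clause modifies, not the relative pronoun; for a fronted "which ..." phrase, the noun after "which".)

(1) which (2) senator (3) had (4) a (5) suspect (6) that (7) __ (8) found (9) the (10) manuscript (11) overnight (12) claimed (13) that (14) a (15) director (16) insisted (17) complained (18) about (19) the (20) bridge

5

The marked gap is inside the relative clause, the subject of "found".
Its filler is the head noun "suspect" (via "that"), at word 5.
(The other dependency links word 2 to a gap after word 16.)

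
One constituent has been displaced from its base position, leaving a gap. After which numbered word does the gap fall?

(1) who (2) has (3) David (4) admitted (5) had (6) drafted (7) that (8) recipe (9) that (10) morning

The displaced element is "who" (word 1).
It is linked across 1 clause boundary (Ø).
It functions as the subject of "drafted", so the gap sits immediately after word 4 ("admitted").
Base order: David has admitted who had drafted that recipe that morning.

4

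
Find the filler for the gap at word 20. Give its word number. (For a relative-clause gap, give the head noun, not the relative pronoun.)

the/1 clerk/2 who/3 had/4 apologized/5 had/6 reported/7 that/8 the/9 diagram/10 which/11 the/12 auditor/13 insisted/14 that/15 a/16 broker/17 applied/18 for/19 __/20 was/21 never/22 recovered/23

10

The gap at 20 is the prepositional object of "applied", inside a relative clause.
The relative pronoun is "which" (word 11); it is bound by the head noun immediately before it.
Its filler is the head noun "diagram", at word 10.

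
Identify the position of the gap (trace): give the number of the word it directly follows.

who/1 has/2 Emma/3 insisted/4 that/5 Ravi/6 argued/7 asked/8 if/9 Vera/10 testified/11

The displaced element is "who" (word 1).
It is linked across 2 clause boundaries (that → Ø).
It functions as the subject of "asked", so the gap sits immediately after word 7 ("argued").
Base order: Emma has insisted that Ravi argued that who asked if Vera testified.

7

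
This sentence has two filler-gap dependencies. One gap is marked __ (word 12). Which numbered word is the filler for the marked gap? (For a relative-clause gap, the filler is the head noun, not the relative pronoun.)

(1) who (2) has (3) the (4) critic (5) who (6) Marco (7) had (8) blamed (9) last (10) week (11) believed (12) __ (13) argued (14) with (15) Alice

The marked gap is the subject of "argued".
Its filler is the fronted wh-phrase "who", at word 1.
(The other dependency links word 4 to a gap after word 8.)

1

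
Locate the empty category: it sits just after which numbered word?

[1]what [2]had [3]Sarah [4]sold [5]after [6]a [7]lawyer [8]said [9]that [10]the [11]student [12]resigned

The displaced element is "what" (word 1).
It functions as the direct object of "sold", so the gap sits immediately after word 4 ("sold").
Base order: Sarah had sold what after a lawyer said that the student resigned.

4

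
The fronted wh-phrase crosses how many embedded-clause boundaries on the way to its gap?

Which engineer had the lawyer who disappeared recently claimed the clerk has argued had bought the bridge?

2

"which engineer" is extracted from the subject of "bought".
Boundaries crossed, outermost first: [Ø], [Ø] — 2 in total.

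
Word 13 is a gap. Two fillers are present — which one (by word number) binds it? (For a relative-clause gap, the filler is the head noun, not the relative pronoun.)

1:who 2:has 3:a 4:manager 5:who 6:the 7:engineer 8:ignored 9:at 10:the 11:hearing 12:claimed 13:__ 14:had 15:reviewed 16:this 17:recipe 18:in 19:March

The marked gap is the subject of "reviewed".
Its filler is the fronted wh-phrase "who", at word 1.
(The other dependency links word 4 to a gap after word 8.)

1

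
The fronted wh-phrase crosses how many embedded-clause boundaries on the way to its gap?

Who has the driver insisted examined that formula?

1

"who" is extracted from the subject of "examined".
Boundaries crossed, outermost first: [Ø] — 1 in total.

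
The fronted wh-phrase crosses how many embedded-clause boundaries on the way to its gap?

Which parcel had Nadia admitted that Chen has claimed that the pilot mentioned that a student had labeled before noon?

"which parcel" is extracted from the object of "labeled".
Boundaries crossed, outermost first: [that], [that], [that] — 3 in total.

3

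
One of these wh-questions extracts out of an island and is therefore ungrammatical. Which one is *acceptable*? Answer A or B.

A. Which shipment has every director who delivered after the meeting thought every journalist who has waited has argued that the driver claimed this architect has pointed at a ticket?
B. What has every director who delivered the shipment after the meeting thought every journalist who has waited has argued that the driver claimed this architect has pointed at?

B

In A, the wh-phrase is extracted from inside a complex-NP island (relative clause) (introduced by "who"), which blocks movement.
In B, the extraction path crosses only that-complement boundaries, which are transparent.
So B is grammatical.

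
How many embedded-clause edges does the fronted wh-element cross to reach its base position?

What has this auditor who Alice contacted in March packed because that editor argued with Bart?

0

"what" originates inside the matrix clause — no clause boundary is crossed.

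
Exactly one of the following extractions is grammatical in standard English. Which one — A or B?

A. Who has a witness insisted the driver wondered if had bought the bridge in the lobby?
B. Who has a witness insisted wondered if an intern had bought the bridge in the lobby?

B

In A, the wh-phrase is extracted from inside a wh-island (introduced by "if"), which blocks movement.
In B, the extraction path crosses only that-complement boundaries, which are transparent.
So B is grammatical.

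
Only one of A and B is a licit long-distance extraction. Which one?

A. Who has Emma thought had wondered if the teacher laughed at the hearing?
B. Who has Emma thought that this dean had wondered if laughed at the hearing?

In B, the wh-phrase is extracted from inside a wh-island (introduced by "if"), which blocks movement.
In A, the extraction path crosses only that-complement boundaries, which are transparent.
So A is grammatical.

A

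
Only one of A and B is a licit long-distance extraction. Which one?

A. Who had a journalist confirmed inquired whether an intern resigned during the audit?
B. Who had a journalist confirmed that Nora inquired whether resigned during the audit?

In B, the wh-phrase is extracted from inside a wh-island (introduced by "whether"), which blocks movement.
In A, the extraction path crosses only that-complement boundaries, which are transparent.
So A is grammatical.

A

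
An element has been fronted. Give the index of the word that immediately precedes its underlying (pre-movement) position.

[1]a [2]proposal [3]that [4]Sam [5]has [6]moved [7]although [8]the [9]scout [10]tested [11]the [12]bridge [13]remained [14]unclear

The displaced element is "a proposal" (word 2).
It functions as the direct object of "moved", so the gap sits immediately after word 6 ("moved").
Base order: Sam has moved a proposal although the scout tested the bridge.

6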